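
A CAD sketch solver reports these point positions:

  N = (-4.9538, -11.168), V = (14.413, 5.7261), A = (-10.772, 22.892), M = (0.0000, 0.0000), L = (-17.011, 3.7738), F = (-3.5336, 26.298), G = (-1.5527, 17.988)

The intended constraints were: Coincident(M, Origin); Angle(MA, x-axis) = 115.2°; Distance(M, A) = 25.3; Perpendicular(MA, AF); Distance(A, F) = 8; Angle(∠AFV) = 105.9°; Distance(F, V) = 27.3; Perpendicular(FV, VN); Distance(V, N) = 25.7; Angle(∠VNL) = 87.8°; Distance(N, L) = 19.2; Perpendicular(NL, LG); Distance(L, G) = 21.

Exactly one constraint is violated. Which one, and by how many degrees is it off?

Perpendicular(NL, LG) — off by 3.70°.

M = (0.00, 0.00) ✓; MA at 115.2° ✓; |MA| = 25.30 ✓; ∠(MA, AF) = 90.00° ✓; |AF| = 8.000 ✓; ∠AFV = 105.9° ✓; |FV| = 27.30 ✓; ∠(FV, VN) = 90.00° ✓; |VN| = 25.70 ✓; ∠VNL = 87.80° ✓; |NL| = 19.20 ✓; ∠(NL, LG) = 86.30° ✗; |LG| = 21.00 ✓.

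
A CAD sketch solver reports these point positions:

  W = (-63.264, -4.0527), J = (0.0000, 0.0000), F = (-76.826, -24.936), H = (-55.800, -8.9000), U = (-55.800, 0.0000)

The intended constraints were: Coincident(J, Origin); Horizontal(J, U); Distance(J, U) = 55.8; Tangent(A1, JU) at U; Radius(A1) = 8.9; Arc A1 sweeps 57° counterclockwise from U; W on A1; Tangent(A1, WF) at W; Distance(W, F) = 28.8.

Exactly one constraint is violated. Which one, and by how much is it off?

Distance(W, F) = 28.8 — off by 3.90.

J = (0.00, 0.00) ✓; J.y = 0.00, U.y = 0.00 ✓; |JU| = 55.80 ✓; ∠(HU, UJ) = 90.00° ✓; |HU| = 8.900 ✓; bearing(H→W) − bearing(H→U) = 57.00° ✓; |HW| = 8.900 ✓; ∠(HW, WF) = 90.00° ✓; |WF| = 24.90 ✗.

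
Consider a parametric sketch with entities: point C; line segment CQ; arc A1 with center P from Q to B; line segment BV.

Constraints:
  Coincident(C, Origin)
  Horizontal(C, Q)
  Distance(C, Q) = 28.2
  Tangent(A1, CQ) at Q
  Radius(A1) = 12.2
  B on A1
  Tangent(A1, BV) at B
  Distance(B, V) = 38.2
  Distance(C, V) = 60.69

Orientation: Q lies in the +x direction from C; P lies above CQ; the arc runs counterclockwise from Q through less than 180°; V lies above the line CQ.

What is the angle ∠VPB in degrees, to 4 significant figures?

72.29°

Checks: |PB| = 12.20 ✓; ∠(PB, BV) = 90.00° ✓; |BV| = 38.20 ✓; |CV| = 60.69 ✓.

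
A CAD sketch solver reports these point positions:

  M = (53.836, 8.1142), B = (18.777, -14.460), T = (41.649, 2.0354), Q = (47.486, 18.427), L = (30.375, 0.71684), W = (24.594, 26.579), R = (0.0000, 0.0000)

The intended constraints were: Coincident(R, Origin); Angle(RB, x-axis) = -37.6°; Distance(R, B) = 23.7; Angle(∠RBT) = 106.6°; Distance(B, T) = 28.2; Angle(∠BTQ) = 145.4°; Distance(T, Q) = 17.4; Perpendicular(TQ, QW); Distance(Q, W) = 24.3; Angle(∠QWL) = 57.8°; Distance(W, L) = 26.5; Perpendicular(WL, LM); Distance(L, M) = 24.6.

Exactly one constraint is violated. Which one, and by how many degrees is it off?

Perpendicular(WL, LM) — off by 4.90°.

R = (0.00, 0.00) ✓; RB at -37.60° ✓; |RB| = 23.70 ✓; ∠RBT = 106.6° ✓; |BT| = 28.20 ✓; ∠BTQ = 145.4° ✓; |TQ| = 17.40 ✓; ∠(TQ, QW) = 90.00° ✓; |QW| = 24.30 ✓; ∠QWL = 57.80° ✓; |WL| = 26.50 ✓; ∠(WL, LM) = 94.90° ✗; |LM| = 24.60 ✓.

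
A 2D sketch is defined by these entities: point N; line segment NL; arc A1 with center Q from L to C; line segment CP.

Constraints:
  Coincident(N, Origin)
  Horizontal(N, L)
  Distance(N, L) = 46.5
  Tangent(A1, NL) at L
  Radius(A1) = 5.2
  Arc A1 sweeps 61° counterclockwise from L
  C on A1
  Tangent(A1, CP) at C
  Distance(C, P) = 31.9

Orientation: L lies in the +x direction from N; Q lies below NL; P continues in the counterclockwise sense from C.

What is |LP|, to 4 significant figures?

36.55

On A1, L sits at bearing 90° from Q; a 61° counterclockwise sweep puts C at bearing 151°, so C = Q + 5.2·(cos 151°, sin 151°) = (41.95, -2.679). Since A1 is tangent to CP there, QC ⟂ CP, so CP runs along (−sin 151°, cos 151°); with |CP| = 31.9, P = (26.49, -30.58). Then |LP| = |P − L| = 36.55.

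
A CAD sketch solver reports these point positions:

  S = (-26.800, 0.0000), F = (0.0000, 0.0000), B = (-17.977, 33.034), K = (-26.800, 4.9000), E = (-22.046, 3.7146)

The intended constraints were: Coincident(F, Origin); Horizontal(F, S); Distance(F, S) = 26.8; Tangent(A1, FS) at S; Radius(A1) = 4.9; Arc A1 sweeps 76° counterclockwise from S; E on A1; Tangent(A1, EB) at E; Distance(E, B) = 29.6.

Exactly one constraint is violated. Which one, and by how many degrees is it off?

Tangent(A1, EB) at E — off by 6.10°.

F = (0.00, 0.00) ✓; F.y = 0.00, S.y = 0.00 ✓; |FS| = 26.80 ✓; ∠(KS, SF) = 90.00° ✓; |KS| = 4.900 ✓; bearing(K→E) − bearing(K→S) = 76.00° ✓; |KE| = 4.900 ✓; ∠(KE, EB) = 83.90° ✗; |EB| = 29.60 ✓.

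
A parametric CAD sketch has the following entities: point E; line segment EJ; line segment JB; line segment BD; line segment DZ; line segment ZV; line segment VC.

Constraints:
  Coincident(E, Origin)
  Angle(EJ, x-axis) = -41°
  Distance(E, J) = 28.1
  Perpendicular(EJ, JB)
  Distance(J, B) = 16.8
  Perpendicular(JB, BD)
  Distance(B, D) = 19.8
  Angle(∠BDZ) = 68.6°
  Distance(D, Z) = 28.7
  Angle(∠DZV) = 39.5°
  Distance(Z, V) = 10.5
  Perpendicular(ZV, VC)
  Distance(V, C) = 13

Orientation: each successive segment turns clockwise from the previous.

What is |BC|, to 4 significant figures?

22.38

∠DZV = 39.5° gives ZV at -112.9° from the x-axis; with |ZV| = 10.5, V = (16.59, -14.50). ZV ⟂ VC, so VC runs at 157.1°; with |VC| = 13.0, C = (4.615, -9.442). Then |BC| = |C − B| = 22.38.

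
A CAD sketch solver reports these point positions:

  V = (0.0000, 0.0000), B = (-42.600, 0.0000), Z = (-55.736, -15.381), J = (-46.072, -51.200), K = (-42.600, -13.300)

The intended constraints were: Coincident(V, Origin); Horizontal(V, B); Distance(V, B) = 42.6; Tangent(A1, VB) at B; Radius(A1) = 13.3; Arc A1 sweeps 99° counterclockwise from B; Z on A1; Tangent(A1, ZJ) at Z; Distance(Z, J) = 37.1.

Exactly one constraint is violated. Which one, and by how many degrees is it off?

Tangent(A1, ZJ) at Z — off by 6.10°.

V = (0.00, 0.00) ✓; V.y = 0.00, B.y = 0.00 ✓; |VB| = 42.60 ✓; ∠(KB, BV) = 90.00° ✓; |KB| = 13.30 ✓; bearing(K→Z) − bearing(K→B) = 99.00° ✓; |KZ| = 13.30 ✓; ∠(KZ, ZJ) = 83.90° ✗; |ZJ| = 37.10 ✓.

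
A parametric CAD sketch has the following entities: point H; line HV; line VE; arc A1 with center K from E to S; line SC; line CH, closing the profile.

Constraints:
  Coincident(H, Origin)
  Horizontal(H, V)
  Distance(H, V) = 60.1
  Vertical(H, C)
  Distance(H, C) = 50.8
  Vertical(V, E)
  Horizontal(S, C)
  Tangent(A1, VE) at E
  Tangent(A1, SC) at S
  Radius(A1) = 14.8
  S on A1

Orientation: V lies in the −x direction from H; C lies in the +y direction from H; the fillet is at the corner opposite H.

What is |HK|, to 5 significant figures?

57.863

H is at the origin; H and V share the same y with |HV| = 60.1 and V on the −x side, so V = (-60.100, 0.0000). H and C share the same x with |HC| = 50.8 and C on the +y side, so C = (0.0000, 50.800). The virtual corner opposite H is at (-60.100, 50.800). A1 meets VE tangentially, so KE is at right angles to VE and since A1 is tangent to SC there, KS ⟂ SC, with radius 14.8, so the center K sits 14.8 in from both sides at K = (-45.300, 36.000). Then |HK| = |K − H| = 57.863.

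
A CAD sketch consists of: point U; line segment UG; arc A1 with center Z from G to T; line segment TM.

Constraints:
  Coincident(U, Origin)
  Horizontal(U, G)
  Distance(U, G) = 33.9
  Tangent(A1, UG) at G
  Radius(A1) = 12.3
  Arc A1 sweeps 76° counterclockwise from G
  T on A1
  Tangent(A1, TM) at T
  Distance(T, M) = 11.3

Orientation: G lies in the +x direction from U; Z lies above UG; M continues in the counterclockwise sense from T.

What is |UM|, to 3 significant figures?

52.6

On A1, G sits at bearing -90° from Z; a 76° counterclockwise sweep puts T at bearing -14°, so T = Z + 12.3·(cos -14°, sin -14°) = (45.8, 9.32). Since A1 is tangent to TM there, ZT ⟂ TM, so TM runs along (−sin -14°, cos -14°); with |TM| = 11.3, M = (48.6, 20.3). Then |UM| = |M − U| = 52.6.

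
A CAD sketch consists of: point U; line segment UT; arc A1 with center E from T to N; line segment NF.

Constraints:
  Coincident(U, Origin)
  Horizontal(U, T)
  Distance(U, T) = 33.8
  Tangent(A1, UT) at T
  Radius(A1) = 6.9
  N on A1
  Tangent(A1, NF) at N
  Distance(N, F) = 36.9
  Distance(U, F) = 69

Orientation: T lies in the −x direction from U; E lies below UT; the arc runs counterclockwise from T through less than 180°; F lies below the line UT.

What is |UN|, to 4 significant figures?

39.60

U is at the origin; U and T share the same y with |UT| = 33.8 and T on the −x side, so T = (-33.80, 0.000). Since A1 is tangent to UT there, ET ⟂ UT, so E = T + (0, -6.9) = (-33.80, -6.900). Since EN ⟂ NF (tangency), |EF| = √(6.9² + 36.9²) = 37.54 regardless of where N sits on A1. So F lies on both circle(U, 69.0) and circle(E, 37.54); the below-UT intersection is F = (-60.36, -33.43). N is the foot of the tangent from F: N = (-39.49, -2.997).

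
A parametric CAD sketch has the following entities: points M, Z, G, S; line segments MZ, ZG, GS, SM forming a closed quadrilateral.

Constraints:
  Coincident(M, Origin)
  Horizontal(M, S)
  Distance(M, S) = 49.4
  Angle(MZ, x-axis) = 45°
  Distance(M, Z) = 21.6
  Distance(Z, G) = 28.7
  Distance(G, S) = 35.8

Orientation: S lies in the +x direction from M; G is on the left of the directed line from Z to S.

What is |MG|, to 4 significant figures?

50.25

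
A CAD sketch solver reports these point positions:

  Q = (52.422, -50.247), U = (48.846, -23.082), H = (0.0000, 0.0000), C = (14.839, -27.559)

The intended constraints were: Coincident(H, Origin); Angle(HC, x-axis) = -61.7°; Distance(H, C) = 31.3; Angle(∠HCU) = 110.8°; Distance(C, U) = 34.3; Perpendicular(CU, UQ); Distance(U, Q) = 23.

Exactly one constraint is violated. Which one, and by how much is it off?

Distance(U, Q) = 23 — off by 4.40.

H = (0.00, 0.00) ✓; HC at -61.70° ✓; |HC| = 31.30 ✓; ∠HCU = 110.8° ✓; |CU| = 34.30 ✓; ∠(CU, UQ) = 90.00° ✓; |UQ| = 27.40 ✗.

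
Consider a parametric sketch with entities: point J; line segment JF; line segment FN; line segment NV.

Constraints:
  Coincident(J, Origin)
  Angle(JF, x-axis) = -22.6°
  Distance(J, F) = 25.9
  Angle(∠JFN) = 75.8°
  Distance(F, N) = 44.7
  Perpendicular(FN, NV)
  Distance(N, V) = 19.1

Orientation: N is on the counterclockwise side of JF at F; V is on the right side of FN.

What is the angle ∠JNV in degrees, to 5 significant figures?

123.22°

∠JFN = 75.8°, so FN runs at -22.6° + (180° − 75.8°) = 81.600° from the x-axis; with |FN| = 44.7, N = F + 44.7·(cos 81.600°, sin 81.600°) = (30.441, 34.267). FN is perpendicular to NV; with |NV| = 19.1 on the right of FN, V = N + 19.1·(0.98927, -0.14608) = (49.336, 31.477). Then cos ∠JNV = NJ·NV / (|NJ||NV|), giving 123.22°.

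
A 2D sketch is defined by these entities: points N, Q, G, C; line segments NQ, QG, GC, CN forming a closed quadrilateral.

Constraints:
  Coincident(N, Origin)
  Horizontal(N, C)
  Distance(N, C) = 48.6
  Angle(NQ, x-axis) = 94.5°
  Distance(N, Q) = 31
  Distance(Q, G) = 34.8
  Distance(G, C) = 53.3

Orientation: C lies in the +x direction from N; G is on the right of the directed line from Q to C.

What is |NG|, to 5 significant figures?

5.9569

Checks: |QG| = 34.80 ✓; |GC| = 53.30 ✓.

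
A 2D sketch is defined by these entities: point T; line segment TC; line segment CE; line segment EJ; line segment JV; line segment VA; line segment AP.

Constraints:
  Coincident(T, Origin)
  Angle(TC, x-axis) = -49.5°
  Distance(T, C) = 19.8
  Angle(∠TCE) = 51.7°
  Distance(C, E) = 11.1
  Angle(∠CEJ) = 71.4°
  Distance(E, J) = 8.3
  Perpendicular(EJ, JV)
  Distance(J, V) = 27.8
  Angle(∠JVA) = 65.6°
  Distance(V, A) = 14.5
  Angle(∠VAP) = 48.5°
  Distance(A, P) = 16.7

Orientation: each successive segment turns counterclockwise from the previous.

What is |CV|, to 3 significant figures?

17.9

T is at the origin; TC runs at -49.5° with length 19.8, so C = (12.9, -15.1). ∠TCE = 51.7° gives CE at 78.8° from the x-axis; with |CE| = 11.1, E = (15.0, -4.17). ∠CEJ = 71.4° gives EJ at -173° from the x-axis; with |EJ| = 8.3, J = (6.78, -5.24). EJ ⟂ JV, so JV runs at -82.6°; with |JV| = 27.8, V = (10.4, -32.8). Then |CV| = |V − C| = 17.9.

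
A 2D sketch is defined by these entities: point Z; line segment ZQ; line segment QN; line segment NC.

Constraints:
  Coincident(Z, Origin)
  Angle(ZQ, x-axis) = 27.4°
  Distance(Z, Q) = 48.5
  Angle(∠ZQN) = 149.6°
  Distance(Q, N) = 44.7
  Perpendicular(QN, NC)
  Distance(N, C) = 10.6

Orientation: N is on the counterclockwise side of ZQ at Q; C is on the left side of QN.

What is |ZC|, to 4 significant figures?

87.65

∠ZQN = 149.6°, so QN runs at 27.4° + (180° − 149.6°) = 57.80° from the x-axis; with |QN| = 44.7, N = Q + 44.7·(cos 57.80°, sin 57.80°) = (66.88, 60.14). QN is perpendicular to NC; with |NC| = 10.6 on the left of QN, C = N + 10.6·(-0.8462, 0.5329) = (57.91, 65.79). Then |ZC| = |C − Z| = 87.65.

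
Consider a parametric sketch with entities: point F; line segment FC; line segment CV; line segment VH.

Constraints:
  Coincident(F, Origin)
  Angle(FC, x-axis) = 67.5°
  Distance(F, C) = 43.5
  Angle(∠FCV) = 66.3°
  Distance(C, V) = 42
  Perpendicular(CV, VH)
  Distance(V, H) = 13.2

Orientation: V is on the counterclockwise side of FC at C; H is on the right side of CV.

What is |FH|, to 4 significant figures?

58.42

F is at the origin; FC runs at 67.5° with length 43.5, so C = 43.5·(cos 67.5°, sin 67.5°) = (16.65, 40.19). ∠FCV = 66.3°, so CV runs at 67.5° + (180° − 66.3°) = 181.2° from the x-axis; with |CV| = 42.0, V = C + 42.0·(cos 181.2°, sin 181.2°) = (-25.34, 39.31). The perpendicularity gives VH at right angles to CV; with |VH| = 13.2 on the right of CV, H = V + 13.2·(-0.02094, 0.9998) = (-25.62, 52.51). Then |FH| = |H − F| = 58.42.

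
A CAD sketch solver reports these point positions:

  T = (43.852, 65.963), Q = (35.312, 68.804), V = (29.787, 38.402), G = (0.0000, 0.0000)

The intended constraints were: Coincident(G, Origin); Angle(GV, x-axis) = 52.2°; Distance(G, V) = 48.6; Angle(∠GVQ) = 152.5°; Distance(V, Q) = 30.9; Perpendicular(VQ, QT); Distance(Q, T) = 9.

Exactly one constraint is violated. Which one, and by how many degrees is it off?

Perpendicular(VQ, QT) — off by 8.10°.

G = (0.00, 0.00) ✓; GV at 52.20° ✓; |GV| = 48.60 ✓; ∠GVQ = 152.5° ✓; |VQ| = 30.90 ✓; ∠(VQ, QT) = 98.10° ✗; |QT| = 9.000 ✓.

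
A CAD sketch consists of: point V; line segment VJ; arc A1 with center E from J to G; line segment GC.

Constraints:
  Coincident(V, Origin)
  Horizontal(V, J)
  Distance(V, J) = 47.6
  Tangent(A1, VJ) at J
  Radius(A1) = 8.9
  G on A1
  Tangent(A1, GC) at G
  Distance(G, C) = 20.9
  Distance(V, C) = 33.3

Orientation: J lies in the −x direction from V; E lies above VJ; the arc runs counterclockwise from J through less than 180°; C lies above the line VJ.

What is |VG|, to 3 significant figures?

40.9

Checks: V = (0.00, 0.00) ✓; |EG| = 8.900 ✓; ∠(EG, GC) = 90.00° ✓; |GC| = 20.90 ✓; |VC| = 33.30 ✓.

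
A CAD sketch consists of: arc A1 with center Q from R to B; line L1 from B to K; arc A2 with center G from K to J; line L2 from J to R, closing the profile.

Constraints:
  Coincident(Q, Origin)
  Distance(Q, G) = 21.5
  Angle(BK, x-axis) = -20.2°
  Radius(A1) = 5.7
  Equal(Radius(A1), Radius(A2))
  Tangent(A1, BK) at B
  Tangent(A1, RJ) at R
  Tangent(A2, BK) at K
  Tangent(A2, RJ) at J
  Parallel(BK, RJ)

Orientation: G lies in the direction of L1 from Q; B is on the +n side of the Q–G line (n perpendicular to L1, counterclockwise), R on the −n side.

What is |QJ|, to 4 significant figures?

22.24

The slot axis is L1's direction at -20.2°, so u = (cos -20.2°, sin -20.2°) = (0.9385, -0.3453) and n = (−sin -20.2°, cos -20.2°) = (0.3453, 0.9385). Q is at the origin and G lies 21.5 along u from Q, so G = 21.5·u = (20.18, -7.424). Tangency of A1 to both parallel lines with radius 5.7 puts B and R at Q ± 5.7·n: B = (1.968, 5.349), R = (-1.968, -5.349). Equal radii place K and J the same way about G: K = G + 5.7·n = (22.15, -2.075), J = G − 5.7·n = (18.21, -12.77). Then |QJ| = |J − Q| = 22.24.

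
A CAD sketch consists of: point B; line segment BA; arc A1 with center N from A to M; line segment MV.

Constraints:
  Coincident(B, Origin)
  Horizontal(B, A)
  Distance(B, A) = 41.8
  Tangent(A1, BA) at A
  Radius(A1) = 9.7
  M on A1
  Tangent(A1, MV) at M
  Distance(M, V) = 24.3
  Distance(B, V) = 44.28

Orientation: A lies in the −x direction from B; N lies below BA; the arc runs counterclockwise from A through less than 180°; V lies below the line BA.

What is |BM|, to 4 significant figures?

51.05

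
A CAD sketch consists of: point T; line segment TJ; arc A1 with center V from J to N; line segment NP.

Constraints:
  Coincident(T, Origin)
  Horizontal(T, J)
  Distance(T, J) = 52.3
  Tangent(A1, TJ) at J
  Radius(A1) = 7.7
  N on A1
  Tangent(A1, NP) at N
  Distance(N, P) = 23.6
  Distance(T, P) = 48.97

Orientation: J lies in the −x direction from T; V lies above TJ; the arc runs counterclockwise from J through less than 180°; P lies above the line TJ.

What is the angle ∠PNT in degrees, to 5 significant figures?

84.584°

Checks: |VN| = 7.700 ✓; ∠(VN, NP) = 90.00° ✓; |NP| = 23.60 ✓; |TP| = 48.97 ✓.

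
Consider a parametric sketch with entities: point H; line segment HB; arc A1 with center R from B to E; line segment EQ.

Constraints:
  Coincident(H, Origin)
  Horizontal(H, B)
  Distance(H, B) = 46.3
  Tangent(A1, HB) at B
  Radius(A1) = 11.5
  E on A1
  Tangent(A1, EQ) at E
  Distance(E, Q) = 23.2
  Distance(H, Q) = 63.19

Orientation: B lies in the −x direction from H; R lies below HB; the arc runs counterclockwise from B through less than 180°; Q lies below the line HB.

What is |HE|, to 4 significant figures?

59.20

H is at the origin; H and B share the same y with |HB| = 46.3 and B on the −x side, so B = (-46.30, 0.000). The tangent condition forces RB to be normal to HB, so R = B + (0, -11.5) = (-46.30, -11.50). Since RE ⟂ EQ (tangency), |RQ| = √(11.5² + 23.2²) = 25.89 regardless of where E sits on A1. So Q lies on both circle(H, 63.19) and circle(R, 25.89); the below-HB intersection is Q = (-51.29, -36.91). E is the foot of the tangent from Q: E = (-57.39, -14.53).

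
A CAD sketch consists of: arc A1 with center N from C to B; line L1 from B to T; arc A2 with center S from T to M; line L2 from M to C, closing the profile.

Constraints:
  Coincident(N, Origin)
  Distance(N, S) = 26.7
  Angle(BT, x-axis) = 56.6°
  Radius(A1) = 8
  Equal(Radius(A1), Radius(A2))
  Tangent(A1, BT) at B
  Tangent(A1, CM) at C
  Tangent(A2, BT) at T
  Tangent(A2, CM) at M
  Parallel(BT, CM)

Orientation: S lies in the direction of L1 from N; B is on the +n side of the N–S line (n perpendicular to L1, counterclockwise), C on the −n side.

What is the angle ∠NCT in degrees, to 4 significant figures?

59.07°

Tangency of A1 to both parallel lines with radius 8.0 puts B and C at N ± 8.0·n: B = (-6.679, 4.404), C = (6.679, -4.404). Equal radii place T and M the same way about S: T = S + 8.0·n = (8.019, 26.69), M = S − 8.0·n = (21.38, 17.89). Then cos ∠NCT = CN·CT / (|CN||CT|), giving 59.07°.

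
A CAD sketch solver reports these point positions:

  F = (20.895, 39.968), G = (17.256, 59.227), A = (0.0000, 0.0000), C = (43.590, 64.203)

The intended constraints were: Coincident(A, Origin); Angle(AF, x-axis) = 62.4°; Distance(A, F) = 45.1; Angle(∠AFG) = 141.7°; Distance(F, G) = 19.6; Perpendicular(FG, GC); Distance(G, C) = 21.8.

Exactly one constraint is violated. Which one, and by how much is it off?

Distance(G, C) = 21.8 — off by 5.00.

A = (0.00, 0.00) ✓; AF at 62.40° ✓; |AF| = 45.10 ✓; ∠AFG = 141.7° ✓; |FG| = 19.60 ✓; ∠(FG, GC) = 90.00° ✓; |GC| = 26.80 ✗.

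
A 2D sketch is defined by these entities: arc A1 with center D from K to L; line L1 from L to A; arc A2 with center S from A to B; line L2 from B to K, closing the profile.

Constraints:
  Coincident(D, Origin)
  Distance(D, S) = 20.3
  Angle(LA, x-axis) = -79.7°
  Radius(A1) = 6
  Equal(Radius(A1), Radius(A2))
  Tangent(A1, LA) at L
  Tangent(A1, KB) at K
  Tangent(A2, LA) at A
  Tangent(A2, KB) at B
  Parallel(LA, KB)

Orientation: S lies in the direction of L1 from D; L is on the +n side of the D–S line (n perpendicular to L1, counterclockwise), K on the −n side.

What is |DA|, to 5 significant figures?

21.168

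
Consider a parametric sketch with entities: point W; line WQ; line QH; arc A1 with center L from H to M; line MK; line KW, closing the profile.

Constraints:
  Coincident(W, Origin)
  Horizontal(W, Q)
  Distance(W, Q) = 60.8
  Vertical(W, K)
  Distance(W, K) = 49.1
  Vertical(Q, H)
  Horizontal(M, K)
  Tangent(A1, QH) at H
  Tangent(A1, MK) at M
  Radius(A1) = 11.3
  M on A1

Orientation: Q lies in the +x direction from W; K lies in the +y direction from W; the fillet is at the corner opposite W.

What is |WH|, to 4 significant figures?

71.59

W is at the origin; W and Q share the same y with |WQ| = 60.8 and Q on the +x side, so Q = (60.80, 0.000). W and K share the same x with |WK| = 49.1 and K on the +y side, so K = (0.000, 49.10). The virtual corner opposite W is at (60.80, 49.10). Since A1 is tangent to QH there, LH ⟂ QH and since A1 is tangent to MK there, LM ⟂ MK, with radius 11.3, so the center L sits 11.3 in from both sides at L = (49.50, 37.80). That places the tangent points at H = (60.80, 37.80) on QH and M = (49.50, 49.10) on MK. Then |WH| = |H − W| = 71.59.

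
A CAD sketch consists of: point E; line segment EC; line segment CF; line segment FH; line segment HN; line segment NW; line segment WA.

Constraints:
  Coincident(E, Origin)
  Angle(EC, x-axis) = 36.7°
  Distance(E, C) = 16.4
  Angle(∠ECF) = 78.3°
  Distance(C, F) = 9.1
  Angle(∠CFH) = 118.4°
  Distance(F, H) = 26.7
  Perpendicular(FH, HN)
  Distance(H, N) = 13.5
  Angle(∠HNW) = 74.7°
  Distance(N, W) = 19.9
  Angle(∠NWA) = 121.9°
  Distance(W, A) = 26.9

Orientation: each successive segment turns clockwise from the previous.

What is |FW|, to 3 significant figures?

11.2

E is at the origin; EC runs at 36.7° with length 16.4, so C = (13.1, 9.80). ∠ECF = 78.3° gives CF at -65.0° from the x-axis; with |CF| = 9.1, F = (17.0, 1.55). ∠CFH = 118.4° gives FH at -127° from the x-axis; with |FH| = 26.7, H = (1.08, -19.9). FH is perpendicular to HN, so HN runs at 143°; with |HN| = 13.5, N = (-9.76, -11.8). ∠HNW = 74.7° gives NW at 38.1° from the x-axis; with |NW| = 19.9, W = (5.90, 0.446). Then |FW| = |W − F| = 11.2.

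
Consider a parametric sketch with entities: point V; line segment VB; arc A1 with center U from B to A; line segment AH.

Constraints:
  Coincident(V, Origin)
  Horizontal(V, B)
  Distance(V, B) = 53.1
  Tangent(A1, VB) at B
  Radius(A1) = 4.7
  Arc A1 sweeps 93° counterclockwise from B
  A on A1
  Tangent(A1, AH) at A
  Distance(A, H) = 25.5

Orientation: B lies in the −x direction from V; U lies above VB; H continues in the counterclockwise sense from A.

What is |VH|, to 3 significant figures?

58.3

V is at the origin; VB is horizontal with |VB| = 53.1 and B on the −x side, so B = (-53.1, 0.00). The tangent condition forces UB to be normal to VB, so U = B + (0, 4.7) = (-53.1, 4.70). On A1, B sits at bearing -90° from U; a 93° counterclockwise sweep puts A at bearing 3°, so A = U + 4.7·(cos 3°, sin 3°) = (-48.4, 4.95). Since A1 is tangent to AH there, UA ⟂ AH, so AH runs along (−sin 3°, cos 3°); with |AH| = 25.5, H = (-49.7, 30.4). Then |VH| = |H − V| = 58.3.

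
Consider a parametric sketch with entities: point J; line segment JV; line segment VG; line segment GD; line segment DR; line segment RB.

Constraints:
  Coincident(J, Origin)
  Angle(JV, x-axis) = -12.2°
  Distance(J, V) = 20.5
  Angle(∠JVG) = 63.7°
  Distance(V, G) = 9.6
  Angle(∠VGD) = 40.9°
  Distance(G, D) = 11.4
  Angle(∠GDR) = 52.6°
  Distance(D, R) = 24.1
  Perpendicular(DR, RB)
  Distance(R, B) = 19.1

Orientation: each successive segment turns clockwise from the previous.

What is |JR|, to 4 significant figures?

36.26

∠VGD = 40.9° gives GD at 92.40° from the x-axis; with |GD| = 11.4, D = (13.58, -0.4552). ∠GDR = 52.6° gives DR at -35.00° from the x-axis; with |DR| = 24.1, R = (33.33, -14.28). Then |JR| = |R − J| = 36.26.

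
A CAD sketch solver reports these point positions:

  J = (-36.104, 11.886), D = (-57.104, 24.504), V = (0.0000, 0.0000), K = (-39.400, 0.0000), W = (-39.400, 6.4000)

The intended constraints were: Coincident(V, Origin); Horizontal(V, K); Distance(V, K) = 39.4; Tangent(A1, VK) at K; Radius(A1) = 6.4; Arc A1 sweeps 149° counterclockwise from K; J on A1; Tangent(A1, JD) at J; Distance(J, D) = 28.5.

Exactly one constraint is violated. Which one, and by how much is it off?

Distance(J, D) = 28.5 — off by 4.00.

V = (0.00, 0.00) ✓; V.y = 0.00, K.y = 0.00 ✓; |VK| = 39.40 ✓; ∠(WK, KV) = 90.00° ✓; |WK| = 6.400 ✓; bearing(W→J) − bearing(W→K) = 149.0° ✓; |WJ| = 6.400 ✓; ∠(WJ, JD) = 90.00° ✓; |JD| = 24.50 ✗.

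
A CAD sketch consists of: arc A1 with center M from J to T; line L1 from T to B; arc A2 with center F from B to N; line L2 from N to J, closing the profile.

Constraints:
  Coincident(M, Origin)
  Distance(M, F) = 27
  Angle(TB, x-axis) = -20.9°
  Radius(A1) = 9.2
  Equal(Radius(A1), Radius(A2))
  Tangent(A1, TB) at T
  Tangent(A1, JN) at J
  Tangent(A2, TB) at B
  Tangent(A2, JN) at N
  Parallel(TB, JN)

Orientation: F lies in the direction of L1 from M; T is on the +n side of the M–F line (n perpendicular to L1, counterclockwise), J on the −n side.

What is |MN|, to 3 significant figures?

28.5

The slot axis is L1's direction at -20.9°, so u = (cos -20.9°, sin -20.9°) = (0.934, -0.357) and n = (−sin -20.9°, cos -20.9°) = (0.357, 0.934). M is at the origin and F lies 27.0 along u from M, so F = 27.0·u = (25.2, -9.63). Tangency of A1 to both parallel lines with radius 9.2 puts T and J at M ± 9.2·n: T = (3.28, 8.59), J = (-3.28, -8.59). Equal radii place B and N the same way about F: B = F + 9.2·n = (28.5, -1.04), N = F − 9.2·n = (21.9, -18.2). Then |MN| = |N − M| = 28.5.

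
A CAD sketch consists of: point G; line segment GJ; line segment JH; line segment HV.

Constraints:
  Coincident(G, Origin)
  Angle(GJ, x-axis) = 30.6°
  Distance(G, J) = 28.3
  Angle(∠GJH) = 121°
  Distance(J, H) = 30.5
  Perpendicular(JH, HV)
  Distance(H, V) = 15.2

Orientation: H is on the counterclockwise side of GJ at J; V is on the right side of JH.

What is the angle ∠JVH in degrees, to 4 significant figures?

63.51°

G is at the origin; GJ runs at 30.6° with length 28.3, so J = 28.3·(cos 30.6°, sin 30.6°) = (24.36, 14.41). ∠GJH = 121.0°, so JH runs at 30.6° + (180° − 121.0°) = 89.60° from the x-axis; with |JH| = 30.5, H = J + 30.5·(cos 89.60°, sin 89.60°) = (24.57, 44.91). The perpendicularity gives HV at right angles to JH; with |HV| = 15.2 on the right of JH, V = H + 15.2·(1.000, -0.006981) = (39.77, 44.80). Then cos ∠JVH = VJ·VH / (|VJ||VH|), giving 63.51°.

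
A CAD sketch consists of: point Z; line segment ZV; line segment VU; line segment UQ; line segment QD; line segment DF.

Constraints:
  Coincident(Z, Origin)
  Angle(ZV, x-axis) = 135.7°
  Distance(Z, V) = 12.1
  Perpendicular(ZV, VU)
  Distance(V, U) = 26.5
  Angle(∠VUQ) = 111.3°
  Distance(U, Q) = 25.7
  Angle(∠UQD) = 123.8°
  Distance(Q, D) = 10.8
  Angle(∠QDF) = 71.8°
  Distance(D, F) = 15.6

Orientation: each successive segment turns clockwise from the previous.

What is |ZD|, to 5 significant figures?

36.167

∠VUQ = 111.3° gives UQ at -23.000° from the x-axis; with |UQ| = 25.7, Q = (33.505, 17.375). ∠UQD = 123.8° gives QD at -79.200° from the x-axis; with |QD| = 10.8, D = (35.529, 6.7662). Then |ZD| = |D − Z| = 36.167.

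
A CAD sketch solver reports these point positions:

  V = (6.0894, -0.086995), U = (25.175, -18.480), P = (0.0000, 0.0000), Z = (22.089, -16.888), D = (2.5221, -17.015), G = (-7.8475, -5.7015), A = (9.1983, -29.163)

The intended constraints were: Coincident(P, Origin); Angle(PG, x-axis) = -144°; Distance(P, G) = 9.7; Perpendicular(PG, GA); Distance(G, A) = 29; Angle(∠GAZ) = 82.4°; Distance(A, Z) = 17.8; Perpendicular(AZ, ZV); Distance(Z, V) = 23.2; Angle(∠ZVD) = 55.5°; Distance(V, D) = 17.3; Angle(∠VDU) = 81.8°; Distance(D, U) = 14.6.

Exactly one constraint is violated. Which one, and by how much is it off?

Distance(D, U) = 14.6 — off by 8.10.

P = (0.00, 0.00) ✓; PG at -144.0° ✓; |PG| = 9.700 ✓; ∠(PG, GA) = 90.00° ✓; |GA| = 29.00 ✓; ∠GAZ = 82.40° ✓; |AZ| = 17.80 ✓; ∠(AZ, ZV) = 90.00° ✓; |ZV| = 23.20 ✓; ∠ZVD = 55.50° ✓; |VD| = 17.30 ✓; ∠VDU = 81.80° ✓; |DU| = 22.70 ✗.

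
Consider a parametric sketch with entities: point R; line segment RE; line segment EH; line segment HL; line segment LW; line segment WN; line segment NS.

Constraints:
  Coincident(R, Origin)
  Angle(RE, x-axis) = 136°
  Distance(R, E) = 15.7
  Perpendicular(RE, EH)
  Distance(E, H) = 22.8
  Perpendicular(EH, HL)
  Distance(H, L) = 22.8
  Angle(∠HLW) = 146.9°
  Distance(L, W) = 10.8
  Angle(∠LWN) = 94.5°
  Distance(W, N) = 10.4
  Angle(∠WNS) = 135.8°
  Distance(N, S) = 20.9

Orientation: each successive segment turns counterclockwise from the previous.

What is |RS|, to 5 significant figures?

8.9390

∠LWN = 94.5° gives WN at 74.600° from the x-axis; with |WN| = 10.4, N = (2.6360, -13.349). ∠WNS = 135.8° gives NS at 118.80° from the x-axis; with |NS| = 20.9, S = (-7.4326, 4.9661). Then |RS| = |S − R| = 8.9390.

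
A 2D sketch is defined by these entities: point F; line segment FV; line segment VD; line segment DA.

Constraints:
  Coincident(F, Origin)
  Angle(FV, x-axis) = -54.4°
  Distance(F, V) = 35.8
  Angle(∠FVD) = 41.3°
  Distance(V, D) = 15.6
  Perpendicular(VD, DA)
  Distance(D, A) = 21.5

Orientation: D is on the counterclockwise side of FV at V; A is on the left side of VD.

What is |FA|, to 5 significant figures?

11.494

F is at the origin; FV runs at -54.4° with length 35.8, so V = 35.8·(cos -54.4°, sin -54.4°) = (20.840, -29.109). ∠FVD = 41.3°, so VD runs at -54.4° + (180° − 41.3°) = 84.300° from the x-axis; with |VD| = 15.6, D = V + 15.6·(cos 84.300°, sin 84.300°) = (22.389, -13.586). VD ⟂ DA; with |DA| = 21.5 on the left of VD, A = D + 21.5·(-0.99506, 0.099320) = (0.99570, -11.451). Then |FA| = |A − F| = 11.494.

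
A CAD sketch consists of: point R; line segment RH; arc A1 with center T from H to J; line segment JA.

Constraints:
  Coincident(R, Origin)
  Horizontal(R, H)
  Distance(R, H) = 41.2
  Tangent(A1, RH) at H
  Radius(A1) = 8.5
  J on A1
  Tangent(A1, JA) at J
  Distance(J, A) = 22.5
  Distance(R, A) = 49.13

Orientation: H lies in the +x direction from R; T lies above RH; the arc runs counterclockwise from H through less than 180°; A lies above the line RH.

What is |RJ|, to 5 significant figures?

50.187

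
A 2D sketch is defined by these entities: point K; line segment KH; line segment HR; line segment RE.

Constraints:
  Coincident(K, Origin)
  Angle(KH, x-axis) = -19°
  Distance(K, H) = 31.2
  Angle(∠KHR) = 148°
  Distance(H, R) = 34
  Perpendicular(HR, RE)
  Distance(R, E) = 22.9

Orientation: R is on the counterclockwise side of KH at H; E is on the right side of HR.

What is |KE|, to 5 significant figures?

72.182

∠KHR = 148.0°, so HR runs at -19.0° + (180° − 148.0°) = 13.000° from the x-axis; with |HR| = 34.0, R = H + 34.0·(cos 13.000°, sin 13.000°) = (62.629, -2.5094). The perpendicularity gives RE at right angles to HR; with |RE| = 22.9 on the right of HR, E = R + 22.9·(0.22495, -0.97437) = (67.780, -24.822). Then |KE| = |E − K| = 72.182.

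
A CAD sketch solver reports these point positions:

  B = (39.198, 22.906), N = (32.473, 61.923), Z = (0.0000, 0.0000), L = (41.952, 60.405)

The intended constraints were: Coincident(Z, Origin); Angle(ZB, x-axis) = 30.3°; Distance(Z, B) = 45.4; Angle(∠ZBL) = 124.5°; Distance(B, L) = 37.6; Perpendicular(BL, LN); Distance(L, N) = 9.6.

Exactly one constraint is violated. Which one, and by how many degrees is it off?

Perpendicular(BL, LN) — off by 4.90°.

Z = (0.00, 0.00) ✓; ZB at 30.30° ✓; |ZB| = 45.40 ✓; ∠ZBL = 124.5° ✓; |BL| = 37.60 ✓; ∠(BL, LN) = 85.10° ✗; |LN| = 9.600 ✓.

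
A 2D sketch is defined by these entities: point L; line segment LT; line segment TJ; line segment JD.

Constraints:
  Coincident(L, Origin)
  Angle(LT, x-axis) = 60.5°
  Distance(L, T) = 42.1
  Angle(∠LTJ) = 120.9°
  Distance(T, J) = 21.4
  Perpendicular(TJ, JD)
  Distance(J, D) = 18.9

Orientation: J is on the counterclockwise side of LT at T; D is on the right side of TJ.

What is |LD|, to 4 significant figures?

69.85

L is at the origin; LT runs at 60.5° with length 42.1, so T = 42.1·(cos 60.5°, sin 60.5°) = (20.73, 36.64). ∠LTJ = 120.9°, so TJ runs at 60.5° + (180° − 120.9°) = 119.6° from the x-axis; with |TJ| = 21.4, J = T + 21.4·(cos 119.6°, sin 119.6°) = (10.16, 55.25). TJ is perpendicular to JD; with |JD| = 18.9 on the right of TJ, D = J + 18.9·(0.8695, 0.4939) = (26.59, 64.58). Then |LD| = |D − L| = 69.85.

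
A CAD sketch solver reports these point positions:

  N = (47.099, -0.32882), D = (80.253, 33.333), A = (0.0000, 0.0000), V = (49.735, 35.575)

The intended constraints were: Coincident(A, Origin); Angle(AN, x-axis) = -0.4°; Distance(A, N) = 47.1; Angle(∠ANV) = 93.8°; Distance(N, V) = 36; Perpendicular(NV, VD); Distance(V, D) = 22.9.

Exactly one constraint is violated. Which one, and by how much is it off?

Distance(V, D) = 22.9 — off by 7.70.

A = (0.00, 0.00) ✓; AN at -0.4000° ✓; |AN| = 47.10 ✓; ∠ANV = 93.80° ✓; |NV| = 36.00 ✓; ∠(NV, VD) = 90.00° ✓; |VD| = 30.60 ✗.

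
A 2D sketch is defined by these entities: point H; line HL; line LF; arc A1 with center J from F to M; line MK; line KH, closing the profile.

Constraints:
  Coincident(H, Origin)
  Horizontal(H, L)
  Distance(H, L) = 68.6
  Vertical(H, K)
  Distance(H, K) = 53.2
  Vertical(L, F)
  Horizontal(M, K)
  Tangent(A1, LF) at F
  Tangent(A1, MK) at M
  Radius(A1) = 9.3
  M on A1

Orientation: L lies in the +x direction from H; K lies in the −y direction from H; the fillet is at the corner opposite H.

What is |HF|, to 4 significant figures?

81.44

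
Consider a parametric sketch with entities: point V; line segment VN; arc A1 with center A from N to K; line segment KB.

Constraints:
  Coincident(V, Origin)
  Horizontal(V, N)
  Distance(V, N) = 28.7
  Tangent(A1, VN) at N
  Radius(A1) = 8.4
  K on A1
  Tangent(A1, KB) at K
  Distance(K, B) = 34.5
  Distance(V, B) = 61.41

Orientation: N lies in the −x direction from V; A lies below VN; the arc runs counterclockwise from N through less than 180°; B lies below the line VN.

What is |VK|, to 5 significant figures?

37.039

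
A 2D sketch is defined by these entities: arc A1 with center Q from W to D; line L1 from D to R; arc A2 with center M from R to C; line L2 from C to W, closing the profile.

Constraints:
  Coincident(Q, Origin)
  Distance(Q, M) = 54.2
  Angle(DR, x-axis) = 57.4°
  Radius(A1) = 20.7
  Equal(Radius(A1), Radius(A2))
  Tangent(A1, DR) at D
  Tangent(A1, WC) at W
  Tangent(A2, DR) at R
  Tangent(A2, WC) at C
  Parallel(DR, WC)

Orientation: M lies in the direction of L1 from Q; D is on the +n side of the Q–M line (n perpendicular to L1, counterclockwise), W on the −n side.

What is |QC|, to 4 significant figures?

58.02

The slot axis is L1's direction at 57.4°, so u = (cos 57.4°, sin 57.4°) = (0.5388, 0.8425) and n = (−sin 57.4°, cos 57.4°) = (-0.8425, 0.5388). Q is at the origin and M lies 54.2 along u from Q, so M = 54.2·u = (29.20, 45.66). Tangency of A1 to both parallel lines with radius 20.7 puts D and W at Q ± 20.7·n: D = (-17.44, 11.15), W = (17.44, -11.15). Equal radii place R and C the same way about M: R = M + 20.7·n = (11.76, 56.81), C = M − 20.7·n = (46.64, 34.51). Then |QC| = |C − Q| = 58.02.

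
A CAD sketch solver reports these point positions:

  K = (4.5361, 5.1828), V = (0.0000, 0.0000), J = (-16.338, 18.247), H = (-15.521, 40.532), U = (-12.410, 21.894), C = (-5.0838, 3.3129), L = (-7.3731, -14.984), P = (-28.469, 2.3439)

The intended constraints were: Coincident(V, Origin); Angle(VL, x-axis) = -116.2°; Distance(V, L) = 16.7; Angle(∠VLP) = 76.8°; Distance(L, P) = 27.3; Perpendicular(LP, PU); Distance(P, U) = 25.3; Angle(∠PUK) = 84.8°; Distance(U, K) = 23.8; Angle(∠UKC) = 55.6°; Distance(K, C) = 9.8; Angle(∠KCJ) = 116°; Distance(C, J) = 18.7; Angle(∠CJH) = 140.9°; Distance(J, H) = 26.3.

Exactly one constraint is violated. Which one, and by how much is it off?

Distance(J, H) = 26.3 — off by 4.00.

V = (0.00, 0.00) ✓; VL at -116.2° ✓; |VL| = 16.70 ✓; ∠VLP = 76.80° ✓; |LP| = 27.30 ✓; ∠(LP, PU) = 90.00° ✓; |PU| = 25.30 ✓; ∠PUK = 84.80° ✓; |UK| = 23.80 ✓; ∠UKC = 55.60° ✓; |KC| = 9.800 ✓; ∠KCJ = 116.0° ✓; |CJ| = 18.70 ✓; ∠CJH = 140.9° ✓; |JH| = 22.30 ✗.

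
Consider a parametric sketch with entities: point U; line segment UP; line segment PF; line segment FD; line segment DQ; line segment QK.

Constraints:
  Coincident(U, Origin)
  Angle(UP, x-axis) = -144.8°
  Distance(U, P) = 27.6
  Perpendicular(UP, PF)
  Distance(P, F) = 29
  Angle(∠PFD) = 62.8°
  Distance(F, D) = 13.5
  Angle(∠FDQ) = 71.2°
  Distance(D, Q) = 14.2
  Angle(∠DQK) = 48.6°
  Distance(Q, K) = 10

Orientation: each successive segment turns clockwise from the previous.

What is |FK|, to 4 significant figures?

6.192

∠FDQ = 71.2° gives DQ at -100.8° from the x-axis; with |DQ| = 14.2, Q = (-28.56, -4.282). ∠DQK = 48.6° gives QK at 127.8° from the x-axis; with |QK| = 10.0, K = (-34.69, 3.620). Then |FK| = |K − F| = 6.192.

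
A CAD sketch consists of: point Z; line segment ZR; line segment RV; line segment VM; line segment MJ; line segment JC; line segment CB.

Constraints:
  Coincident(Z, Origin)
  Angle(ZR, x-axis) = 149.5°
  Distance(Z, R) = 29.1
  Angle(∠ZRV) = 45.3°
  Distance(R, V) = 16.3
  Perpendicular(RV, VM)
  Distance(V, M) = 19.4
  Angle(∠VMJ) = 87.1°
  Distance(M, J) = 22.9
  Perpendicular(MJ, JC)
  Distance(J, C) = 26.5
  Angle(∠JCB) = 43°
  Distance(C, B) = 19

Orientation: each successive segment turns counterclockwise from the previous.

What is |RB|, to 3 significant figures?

9.43

MJ is perpendicular to JC, so JC runs at -163°; with |JC| = 26.5, C = (-34.3, 17.8). ∠JCB = 43.0° gives CB at -25.9° from the x-axis; with |CB| = 19.0, B = (-17.2, 9.52). Then |RB| = |B − R| = 9.43.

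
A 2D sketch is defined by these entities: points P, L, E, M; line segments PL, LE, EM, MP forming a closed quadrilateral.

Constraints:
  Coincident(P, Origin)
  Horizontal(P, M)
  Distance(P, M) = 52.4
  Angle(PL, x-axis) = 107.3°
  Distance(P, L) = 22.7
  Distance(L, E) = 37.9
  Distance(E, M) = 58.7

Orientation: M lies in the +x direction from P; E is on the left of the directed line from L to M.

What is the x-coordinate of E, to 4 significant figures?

19.74

P is at the origin; P and M share the same y with |PM| = 52.4 and M in +x, so M = (52.4, 0). PL runs at 107.3° with |PL| = 22.7, so L = (-6.750, 21.67). E is determined by |LE| = 37.9 and |EM| = 58.7 together: it lies at the intersection of circle(L, 37.9) and circle(M, 58.7). With |LM| = 63.00, the foot of the radical line on LM is 15.55 from L and the perpendicular offset is √(37.9² − 15.55²) = 34.56. Taking the left-of-LM solution: E = (19.74, 48.78).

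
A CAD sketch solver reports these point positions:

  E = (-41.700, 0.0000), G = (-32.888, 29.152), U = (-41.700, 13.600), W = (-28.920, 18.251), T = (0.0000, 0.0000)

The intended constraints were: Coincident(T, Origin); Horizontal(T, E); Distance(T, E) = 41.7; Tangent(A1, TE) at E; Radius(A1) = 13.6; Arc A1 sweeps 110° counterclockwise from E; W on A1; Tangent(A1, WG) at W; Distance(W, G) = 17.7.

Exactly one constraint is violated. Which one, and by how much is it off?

Distance(W, G) = 17.7 — off by 6.10.

T = (0.00, 0.00) ✓; T.y = 0.00, E.y = 0.00 ✓; |TE| = 41.70 ✓; ∠(UE, ET) = 90.00° ✓; |UE| = 13.60 ✓; bearing(U→W) − bearing(U→E) = 110.0° ✓; |UW| = 13.60 ✓; ∠(UW, WG) = 90.00° ✓; |WG| = 11.60 ✗.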